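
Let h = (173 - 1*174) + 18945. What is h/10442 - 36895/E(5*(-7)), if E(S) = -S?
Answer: -38459455/36547 ≈ -1052.3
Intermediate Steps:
h = 18944 (h = (173 - 174) + 18945 = -1 + 18945 = 18944)
h/10442 - 36895/E(5*(-7)) = 18944/10442 - 36895/((-5*(-7))) = 18944*(1/10442) - 36895/((-1*(-35))) = 9472/5221 - 36895/35 = 9472/5221 - 36895*1/35 = 9472/5221 - 7379/7 = -38459455/36547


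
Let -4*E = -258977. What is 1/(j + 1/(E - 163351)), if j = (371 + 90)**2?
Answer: 394427/83824020463 ≈ 4.7054e-6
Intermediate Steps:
E = 258977/4 (E = -1/4*(-258977) = 258977/4 ≈ 64744.)
j = 212521 (j = 461**2 = 212521)
1/(j + 1/(E - 163351)) = 1/(212521 + 1/(258977/4 - 163351)) = 1/(212521 + 1/(-394427/4)) = 1/(212521 - 4/394427) = 1/(83824020463/394427) = 394427/83824020463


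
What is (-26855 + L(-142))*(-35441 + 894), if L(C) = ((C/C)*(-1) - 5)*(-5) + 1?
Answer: 926688728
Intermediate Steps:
L(C) = 31 (L(C) = (1*(-1) - 5)*(-5) + 1 = (-1 - 5)*(-5) + 1 = -6*(-5) + 1 = 30 + 1 = 31)
(-26855 + L(-142))*(-35441 + 894) = (-26855 + 31)*(-35441 + 894) = -26824*(-34547) = 926688728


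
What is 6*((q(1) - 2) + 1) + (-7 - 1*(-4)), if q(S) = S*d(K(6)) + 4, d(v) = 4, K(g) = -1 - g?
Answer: 39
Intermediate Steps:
q(S) = 4 + 4*S (q(S) = S*4 + 4 = 4*S + 4 = 4 + 4*S)
6*((q(1) - 2) + 1) + (-7 - 1*(-4)) = 6*(((4 + 4*1) - 2) + 1) + (-7 - 1*(-4)) = 6*(((4 + 4) - 2) + 1) + (-7 + 4) = 6*((8 - 2) + 1) - 3 = 6*(6 + 1) - 3 = 6*7 - 3 = 42 - 3 = 39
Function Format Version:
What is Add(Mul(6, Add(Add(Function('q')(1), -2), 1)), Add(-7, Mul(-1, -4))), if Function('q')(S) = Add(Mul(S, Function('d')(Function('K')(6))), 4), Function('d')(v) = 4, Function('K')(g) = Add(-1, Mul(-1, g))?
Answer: 39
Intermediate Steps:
Function('q')(S) = Add(4, Mul(4, S)) (Function('q')(S) = Add(Mul(S, 4), 4) = Add(Mul(4, S), 4) = Add(4, Mul(4, S)))
Add(Mul(6, Add(Add(Function('q')(1), -2), 1)), Add(-7, Mul(-1, -4))) = Add(Mul(6, Add(Add(Add(4, Mul(4, 1)), -2), 1)), Add(-7, Mul(-1, -4))) = Add(Mul(6, Add(Add(Add(4, 4), -2), 1)), Add(-7, 4)) = Add(Mul(6, Add(Add(8, -2), 1)), -3) = Add(Mul(6, Add(6, 1)), -3) = Add(Mul(6, 7), -3) = Add(42, -3) = 39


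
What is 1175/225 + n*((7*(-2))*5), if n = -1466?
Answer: 923627/9 ≈ 1.0263e+5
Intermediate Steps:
1175/225 + n*((7*(-2))*5) = 1175/225 - 1466*7*(-2)*5 = 1175*(1/225) - (-20524)*5 = 47/9 - 1466*(-70) = 47/9 + 102620 = 923627/9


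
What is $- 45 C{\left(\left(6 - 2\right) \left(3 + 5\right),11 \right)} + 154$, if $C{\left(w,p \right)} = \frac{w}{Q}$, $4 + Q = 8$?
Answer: $-206$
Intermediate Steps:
$Q = 4$ ($Q = -4 + 8 = 4$)
$C{\left(w,p \right)} = \frac{w}{4}$
$- 45 C{\left(\left(6 - 2\right) \left(3 + 5\right),11 \right)} + 154 = - 45 \frac{\left(6 - 2\right) \left(3 + 5\right)}{4} + 154 = - 45 \frac{4 \cdot 8}{4} + 154 = - 45 \cdot \frac{1}{4} \cdot 32 + 154 = \left(-45\right) 8 + 154 = -360 + 154 = -206$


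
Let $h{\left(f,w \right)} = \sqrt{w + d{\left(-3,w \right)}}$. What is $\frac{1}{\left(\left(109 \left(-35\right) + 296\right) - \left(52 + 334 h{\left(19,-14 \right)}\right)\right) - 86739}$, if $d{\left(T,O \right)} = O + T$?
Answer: $\frac{i}{2 \left(- 45155 i + 167 \sqrt{31}\right)} \approx -1.1068 \cdot 10^{-5} + 2.2791 \cdot 10^{-7} i$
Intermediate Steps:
$h{\left(f,w \right)} = \sqrt{-3 + 2 w}$ ($h{\left(f,w \right)} = \sqrt{w + \left(w - 3\right)} = \sqrt{w + \left(-3 + w\right)} = \sqrt{-3 + 2 w}$)
$\frac{1}{\left(\left(109 \left(-35\right) + 296\right) - \left(52 + 334 h{\left(19,-14 \right)}\right)\right) - 86739} = \frac{1}{\left(\left(109 \left(-35\right) + 296\right) - \left(52 + 334 \sqrt{-3 + 2 \left(-14\right)}\right)\right) - 86739} = \frac{1}{\left(\left(-3815 + 296\right) - \left(52 + 334 \sqrt{-3 - 28}\right)\right) - 86739} = \frac{1}{\left(-3519 - \left(52 + 334 \sqrt{-31}\right)\right) - 86739} = \frac{1}{\left(-3519 - \left(52 + 334 i \sqrt{31}\right)\right) - 86739} = \frac{1}{\left(-3571 - 334 i \sqrt{31}\right) - 86739} = \frac{1}{-90310 - 334 i \sqrt{31}}$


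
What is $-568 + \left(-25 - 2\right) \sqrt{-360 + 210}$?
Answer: $-568 - 135 i \sqrt{6} \approx -568.0 - 330.68 i$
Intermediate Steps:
$-568 + \left(-25 - 2\right) \sqrt{-360 + 210} = -568 + \left(-25 - 2\right) \sqrt{-150} = -568 - 27 \cdot 5 i \sqrt{6} = -568 - 135 i \sqrt{6}$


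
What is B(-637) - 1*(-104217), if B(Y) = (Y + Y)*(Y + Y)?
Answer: 1727293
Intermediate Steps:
B(Y) = 4*Y² (B(Y) = (2*Y)*(2*Y) = 4*Y²)
B(-637) - 1*(-104217) = 4*(-637)² - 1*(-104217) = 4*405769 + 104217 = 1623076 + 104217 = 1727293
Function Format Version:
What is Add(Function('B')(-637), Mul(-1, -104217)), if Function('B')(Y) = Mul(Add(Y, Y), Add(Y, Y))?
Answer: 1727293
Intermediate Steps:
Function('B')(Y) = Mul(4, Pow(Y, 2)) (Function('B')(Y) = Mul(Mul(2, Y), Mul(2, Y)) = Mul(4, Pow(Y, 2)))
Add(Function('B')(-637), Mul(-1, -104217)) = Add(Mul(4, Pow(-637, 2)), Mul(-1, -104217)) = Add(Mul(4, 405769), 104217) = Add(1623076, 104217) = 1727293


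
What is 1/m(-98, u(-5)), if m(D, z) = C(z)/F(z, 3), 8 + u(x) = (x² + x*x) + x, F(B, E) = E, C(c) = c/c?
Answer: 3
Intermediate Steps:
C(c) = 1
u(x) = -8 + x + 2*x² (u(x) = -8 + ((x² + x*x) + x) = -8 + ((x² + x²) + x) = -8 + (2*x² + x) = -8 + (x + 2*x²) = -8 + x + 2*x²)
m(D, z) = ⅓ (m(D, z) = 1/3 = 1*(⅓) = ⅓)
1/m(-98, u(-5)) = 1/(⅓) = 3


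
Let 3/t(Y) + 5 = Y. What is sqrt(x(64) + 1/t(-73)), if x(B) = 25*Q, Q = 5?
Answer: 3*sqrt(11) ≈ 9.9499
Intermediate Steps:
t(Y) = 3/(-5 + Y)
x(B) = 125 (x(B) = 25*5 = 125)
sqrt(x(64) + 1/t(-73)) = sqrt(125 + 1/(3/(-5 - 73))) = sqrt(125 + 1/(3/(-78))) = sqrt(125 + 1/(3*(-1/78))) = sqrt(125 + 1/(-1/26)) = sqrt(125 - 26) = sqrt(99) = 3*sqrt(11)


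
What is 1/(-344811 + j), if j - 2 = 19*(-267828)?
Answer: -1/5433541 ≈ -1.8404e-7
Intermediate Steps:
j = -5088730 (j = 2 + 19*(-267828) = 2 - 5088732 = -5088730)
1/(-344811 + j) = 1/(-344811 - 5088730) = 1/(-5433541) = -1/5433541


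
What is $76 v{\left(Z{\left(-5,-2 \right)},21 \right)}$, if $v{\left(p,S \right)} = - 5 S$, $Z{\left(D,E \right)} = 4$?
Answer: $-7980$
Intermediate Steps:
$76 v{\left(Z{\left(-5,-2 \right)},21 \right)} = 76 \left(\left(-5\right) 21\right) = 76 \left(-105\right) = -7980$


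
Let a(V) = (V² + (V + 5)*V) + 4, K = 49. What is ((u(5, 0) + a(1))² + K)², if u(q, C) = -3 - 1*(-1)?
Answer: 16900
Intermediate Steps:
u(q, C) = -2 (u(q, C) = -3 + 1 = -2)
a(V) = 4 + V² + V*(5 + V) (a(V) = (V² + (5 + V)*V) + 4 = (V² + V*(5 + V)) + 4 = 4 + V² + V*(5 + V))
((u(5, 0) + a(1))² + K)² = ((-2 + (4 + 2*1² + 5*1))² + 49)² = ((-2 + (4 + 2*1 + 5))² + 49)² = ((-2 + (4 + 2 + 5))² + 49)² = ((-2 + 11)² + 49)² = (9² + 49)² = (81 + 49)² = 130² = 16900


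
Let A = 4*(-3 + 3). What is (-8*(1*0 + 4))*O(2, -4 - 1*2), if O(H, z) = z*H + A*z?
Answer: 384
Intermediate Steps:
A = 0 (A = 4*0 = 0)
O(H, z) = H*z (O(H, z) = z*H + 0*z = H*z + 0 = H*z)
(-8*(1*0 + 4))*O(2, -4 - 1*2) = (-8*(1*0 + 4))*(2*(-4 - 1*2)) = (-8*(0 + 4))*(2*(-4 - 2)) = (-8*4)*(2*(-6)) = -32*(-12) = 384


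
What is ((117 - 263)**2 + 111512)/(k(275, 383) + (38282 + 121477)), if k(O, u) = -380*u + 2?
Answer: 132828/14221 ≈ 9.3403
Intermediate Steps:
k(O, u) = 2 - 380*u
((117 - 263)**2 + 111512)/(k(275, 383) + (38282 + 121477)) = ((117 - 263)**2 + 111512)/((2 - 380*383) + (38282 + 121477)) = ((-146)**2 + 111512)/((2 - 145540) + 159759) = (21316 + 111512)/(-145538 + 159759) = 132828/14221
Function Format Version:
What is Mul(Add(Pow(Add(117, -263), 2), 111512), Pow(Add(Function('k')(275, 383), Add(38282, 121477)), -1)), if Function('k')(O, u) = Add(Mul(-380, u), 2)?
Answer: Rational(132828, 14221) ≈ 9.3403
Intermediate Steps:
Function('k')(O, u) = Add(2, Mul(-380, u))
Mul(Add(Pow(Add(117, -263), 2), 111512), Pow(Add(Function('k')(275, 383), Add(38282, 121477)), -1)) = Mul(Add(Pow(Add(117, -263), 2), 111512), Pow(Add(Add(2, Mul(-380, 383)), Add(38282, 121477)), -1)) = Mul(Add(Pow(-146, 2), 111512), Pow(Add(Add(2, -145540), 159759), -1)) = Mul(Add(21316, 111512), Pow(Add(-145538, 159759), -1)) = Mul(132828, Pow(14221, -1)) = Mul(132828, Rational(1, 14221)) = Rational(132828, 14221)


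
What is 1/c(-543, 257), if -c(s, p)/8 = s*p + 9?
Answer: 1/1116336 ≈ 8.9579e-7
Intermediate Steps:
c(s, p) = -72 - 8*p*s (c(s, p) = -8*(s*p + 9) = -8*(p*s + 9) = -8*(9 + p*s) = -72 - 8*p*s)
1/c(-543, 257) = 1/(-72 - 8*257*(-543)) = 1/(-72 + 1116408) = 1/1116336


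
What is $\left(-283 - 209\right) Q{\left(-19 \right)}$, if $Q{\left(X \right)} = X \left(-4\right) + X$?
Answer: $-28044$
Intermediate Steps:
$Q{\left(X \right)} = - 3 X$ ($Q{\left(X \right)} = - 4 X + X = - 3 X$)
$\left(-283 - 209\right) Q{\left(-19 \right)} = \left(-283 - 209\right) \left(\left(-3\right) \left(-19\right)\right) = \left(-492\right) 57 = -28044$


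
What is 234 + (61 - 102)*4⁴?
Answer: -10262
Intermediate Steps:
234 + (61 - 102)*4⁴ = 234 - 41*256 = 234 - 10496 = -10262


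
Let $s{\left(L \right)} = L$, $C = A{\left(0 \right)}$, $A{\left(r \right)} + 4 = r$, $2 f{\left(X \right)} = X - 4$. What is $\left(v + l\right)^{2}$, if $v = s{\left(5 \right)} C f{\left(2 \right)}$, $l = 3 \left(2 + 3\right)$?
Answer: $1225$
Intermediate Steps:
$f{\left(X \right)} = -2 + \frac{X}{2}$ ($f{\left(X \right)} = \frac{X - 4}{2} = \frac{-4 + X}{2} = -2 + \frac{X}{2}$)
$A{\left(r \right)} = -4 + r$
$l = 15$ ($l = 3 \cdot 5 = 15$)
$C = -4$ ($C = -4 + 0 = -4$)
$v = 20$ ($v = 5 \left(-4\right) \left(-2 + \frac{1}{2} \cdot 2\right) = - 20 \left(-2 + 1\right) = \left(-20\right) \left(-1\right) = 20$)
$\left(v + l\right)^{2} = \left(20 + 15\right)^{2} = 35^{2} = 1225$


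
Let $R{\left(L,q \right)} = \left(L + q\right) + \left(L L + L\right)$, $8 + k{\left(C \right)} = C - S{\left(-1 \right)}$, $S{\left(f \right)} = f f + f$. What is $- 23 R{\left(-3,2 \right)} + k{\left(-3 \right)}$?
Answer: $-126$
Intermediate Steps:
$S{\left(f \right)} = f + f^{2}$ ($S{\left(f \right)} = f^{2} + f = f + f^{2}$)
$k{\left(C \right)} = -8 + C$ ($k{\left(C \right)} = -8 + \left(C - - (1 - 1)\right) = -8 + \left(C - \left(-1\right) 0\right) = -8 + \left(C - 0\right) = -8 + \left(C + 0\right) = -8 + C$)
$R{\left(L,q \right)} = q + L^{2} + 2 L$ ($R{\left(L,q \right)} = \left(L + q\right) + \left(L^{2} + L\right) = \left(L + q\right) + \left(L + L^{2}\right) = q + L^{2} + 2 L$)
$- 23 R{\left(-3,2 \right)} + k{\left(-3 \right)} = - 23 \left(2 + \left(-3\right)^{2} + 2 \left(-3\right)\right) - 11 = - 23 \left(2 + 9 - 6\right) - 11 = \left(-23\right) 5 - 11 = -115 - 11 = -126$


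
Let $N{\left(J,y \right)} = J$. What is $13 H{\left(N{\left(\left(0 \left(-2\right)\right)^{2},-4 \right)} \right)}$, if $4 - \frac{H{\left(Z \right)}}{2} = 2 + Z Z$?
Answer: $52$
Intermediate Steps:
$H{\left(Z \right)} = 4 - 2 Z^{2}$ ($H{\left(Z \right)} = 8 - 2 \left(2 + Z Z\right) = 8 - 2 \left(2 + Z^{2}\right) = 8 - \left(4 + 2 Z^{2}\right) = 4 - 2 Z^{2}$)
$13 H{\left(N{\left(\left(0 \left(-2\right)\right)^{2},-4 \right)} \right)} = 13 \left(4 - 2 \left(\left(0 \left(-2\right)\right)^{2}\right)^{2}\right) = 13 \left(4 - 2 \left(0^{2}\right)^{2}\right) = 13 \left(4 - 2 \cdot 0^{2}\right) = 13 \left(4 - 0\right) = 13 \left(4 + 0\right) = 13 \cdot 4 = 52$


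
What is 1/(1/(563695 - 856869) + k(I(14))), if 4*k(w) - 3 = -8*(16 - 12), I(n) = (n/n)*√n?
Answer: -586348/4251025 ≈ -0.13793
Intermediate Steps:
I(n) = √n (I(n) = 1*√n = √n)
k(w) = -29/4 (k(w) = ¾ + (-8*(16 - 12))/4 = ¾ + (-8*4)/4 = ¾ + (¼)*(-32) = ¾ - 8 = -29/4)
1/(1/(563695 - 856869) + k(I(14))) = 1/(1/(563695 - 856869) - 29/4) = 1/(1/(-293174) - 29/4) = 1/(-1/293174 - 29/4) = 1/(-4251025/586348) = -586348/4251025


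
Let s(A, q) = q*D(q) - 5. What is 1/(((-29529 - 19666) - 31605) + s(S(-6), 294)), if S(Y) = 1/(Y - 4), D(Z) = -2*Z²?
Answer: -1/50905173 ≈ -1.9644e-8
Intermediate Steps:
S(Y) = 1/(-4 + Y)
s(A, q) = -5 - 2*q³ (s(A, q) = q*(-2*q²) - 5 = -2*q³ - 5 = -5 - 2*q³)
1/(((-29529 - 19666) - 31605) + s(S(-6), 294)) = 1/(((-29529 - 19666) - 31605) + (-5 - 2*294³)) = 1/((-49195 - 31605) + (-5 - 2*25412184)) = 1/(-80800 + (-5 - 50824368)) = 1/(-80800 - 50824373) = 1/(-50905173) = -1/50905173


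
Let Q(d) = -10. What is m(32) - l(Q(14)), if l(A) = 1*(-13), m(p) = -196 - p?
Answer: -215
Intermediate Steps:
l(A) = -13
m(32) - l(Q(14)) = (-196 - 1*32) - 1*(-13) = (-196 - 32) + 13 = -228 + 13 = -215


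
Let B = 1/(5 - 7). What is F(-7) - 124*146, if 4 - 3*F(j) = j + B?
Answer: -108601/6 ≈ -18100.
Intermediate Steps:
B = -1/2 (B = 1/(-2) = -1/2 ≈ -0.50000)
F(j) = 3/2 - j/3 (F(j) = 4/3 - (j - 1/2)/3 = 4/3 - (-1/2 + j)/3 = 4/3 + (1/6 - j/3) = 3/2 - j/3)
F(-7) - 124*146 = (3/2 - 1/3*(-7)) - 124*146 = (3/2 + 7/3) - 18104 = 23/6 - 18104 = -108601/6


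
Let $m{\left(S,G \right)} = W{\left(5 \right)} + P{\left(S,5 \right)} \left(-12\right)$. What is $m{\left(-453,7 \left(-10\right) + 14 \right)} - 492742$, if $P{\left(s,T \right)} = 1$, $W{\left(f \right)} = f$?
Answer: $-492749$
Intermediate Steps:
$m{\left(S,G \right)} = -7$ ($m{\left(S,G \right)} = 5 + 1 \left(-12\right) = 5 - 12 = -7$)
$m{\left(-453,7 \left(-10\right) + 14 \right)} - 492742 = -7 - 492742 = -492749$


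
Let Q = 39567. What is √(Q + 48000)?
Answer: 17*√303 ≈ 295.92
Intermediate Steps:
√(Q + 48000) = √(39567 + 48000) = √87567 = 17*√303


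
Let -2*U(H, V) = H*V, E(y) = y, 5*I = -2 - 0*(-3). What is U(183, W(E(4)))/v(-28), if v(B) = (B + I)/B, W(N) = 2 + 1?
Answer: -19215/71 ≈ -270.63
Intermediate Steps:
I = -⅖ (I = (-2 - 0*(-3))/5 = (-2 - 5*0)/5 = (-2 + 0)/5 = (⅕)*(-2) = -⅖ ≈ -0.40000)
W(N) = 3
U(H, V) = -H*V/2
v(B) = (-⅖ + B)/B (v(B) = (B - ⅖)/B = (-⅖ + B)/B)
U(183, W(E(4)))/v(-28) = (-½*183*3)/(((-⅖ - 28)/(-28))) = -549/(2*((-1/28*(-142/5)))) = -549/(2*71/70) = -549/2*70/71 = -19215/71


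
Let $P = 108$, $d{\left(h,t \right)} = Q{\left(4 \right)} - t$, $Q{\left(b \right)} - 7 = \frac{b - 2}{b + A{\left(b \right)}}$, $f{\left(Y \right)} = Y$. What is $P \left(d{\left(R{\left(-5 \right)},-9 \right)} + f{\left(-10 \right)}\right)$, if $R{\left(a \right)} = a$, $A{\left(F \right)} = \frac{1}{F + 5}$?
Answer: $\frac{25920}{37} \approx 700.54$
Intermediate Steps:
$A{\left(F \right)} = \frac{1}{5 + F}$
$Q{\left(b \right)} = 7 + \frac{-2 + b}{b + \frac{1}{5 + b}}$ ($Q{\left(b \right)} = 7 + \frac{b - 2}{b + \frac{1}{5 + b}} = 7 + \frac{-2 + b}{b + \frac{1}{5 + b}}$)
$d{\left(h,t \right)} = \frac{277}{37} - t$ ($d{\left(h,t \right)} = \frac{7 + 2 \left(-1 + 4 \cdot 4\right) \left(5 + 4\right)}{1 + 4 \left(5 + 4\right)} - t = \frac{7 + 2 \left(-1 + 16\right) 9}{1 + 4 \cdot 9} - t = \frac{7 + 2 \cdot 15 \cdot 9}{1 + 36} - t = \frac{7 + 270}{37} - t = \frac{1}{37} \cdot 277 - t = \frac{277}{37} - t$)
$P \left(d{\left(R{\left(-5 \right)},-9 \right)} + f{\left(-10 \right)}\right) = 108 \left(\left(\frac{277}{37} - -9\right) - 10\right) = 108 \left(\left(\frac{277}{37} + 9\right) - 10\right) = 108 \left(\frac{610}{37} - 10\right) = 108 \cdot \frac{240}{37} = \frac{25920}{37}$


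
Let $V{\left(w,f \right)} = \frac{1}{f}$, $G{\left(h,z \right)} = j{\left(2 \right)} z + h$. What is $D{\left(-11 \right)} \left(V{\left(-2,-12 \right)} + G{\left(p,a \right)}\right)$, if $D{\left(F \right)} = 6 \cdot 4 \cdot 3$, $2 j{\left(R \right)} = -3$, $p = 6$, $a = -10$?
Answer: $1506$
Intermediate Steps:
$j{\left(R \right)} = - \frac{3}{2}$ ($j{\left(R \right)} = \frac{1}{2} \left(-3\right) = - \frac{3}{2}$)
$G{\left(h,z \right)} = h - \frac{3 z}{2}$ ($G{\left(h,z \right)} = - \frac{3 z}{2} + h = h - \frac{3 z}{2}$)
$D{\left(F \right)} = 72$ ($D{\left(F \right)} = 24 \cdot 3 = 72$)
$D{\left(-11 \right)} \left(V{\left(-2,-12 \right)} + G{\left(p,a \right)}\right) = 72 \left(\frac{1}{-12} + \left(6 - -15\right)\right) = 72 \left(- \frac{1}{12} + \left(6 + 15\right)\right) = 72 \left(- \frac{1}{12} + 21\right) = 72 \cdot \frac{251}{12} = 1506$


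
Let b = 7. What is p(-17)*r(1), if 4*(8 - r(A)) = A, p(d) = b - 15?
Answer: -62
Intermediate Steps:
p(d) = -8 (p(d) = 7 - 15 = -8)
r(A) = 8 - A/4
p(-17)*r(1) = -8*(8 - ¼*1) = -8*(8 - ¼) = -8*31/4 = -62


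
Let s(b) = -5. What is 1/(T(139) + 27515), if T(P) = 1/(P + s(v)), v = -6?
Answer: 134/3687011 ≈ 3.6344e-5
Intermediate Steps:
T(P) = 1/(-5 + P) (T(P) = 1/(P - 5) = 1/(-5 + P))
1/(T(139) + 27515) = 1/(1/(-5 + 139) + 27515) = 1/(1/134 + 27515) = 1/(3687011/134) = 134/3687011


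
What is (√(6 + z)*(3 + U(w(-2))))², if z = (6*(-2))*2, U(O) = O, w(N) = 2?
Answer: -450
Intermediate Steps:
z = -24 (z = -12*2 = -24)
(√(6 + z)*(3 + U(w(-2))))² = (√(6 - 24)*(3 + 2))² = (√(-18)*5)² = ((3*I*√2)*5)² = (15*I*√2)² = -450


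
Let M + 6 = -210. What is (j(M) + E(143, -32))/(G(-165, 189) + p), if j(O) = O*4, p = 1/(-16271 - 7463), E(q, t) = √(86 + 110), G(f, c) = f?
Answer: 20173900/3916111 ≈ 5.1515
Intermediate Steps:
E(q, t) = 14 (E(q, t) = √196 = 14)
p = -1/23734 (p = 1/(-23734) = -1/23734 ≈ -4.2134e-5)
M = -216 (M = -6 - 210 = -216)
j(O) = 4*O
(j(M) + E(143, -32))/(G(-165, 189) + p) = (4*(-216) + 14)/(-165 - 1/23734) = (-864 + 14)/(-3916111/23734) = -850*(-23734/3916111) = 20173900/3916111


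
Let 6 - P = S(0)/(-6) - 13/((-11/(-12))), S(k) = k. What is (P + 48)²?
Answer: 562500/121 ≈ 4648.8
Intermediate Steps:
P = 222/11 (P = 6 - (0/(-6) - 13/((-11/(-12)))) = 6 - (0*(-⅙) - 13/((-11*(-1/12)))) = 6 - (0 - 13/11/12) = 6 - (0 - 13*12/11) = 6 - (0 - 156/11) = 6 - 1*(-156/11) = 6 + 156/11 = 222/11 ≈ 20.182)
(P + 48)² = (222/11 + 48)² = (750/11)² = 562500/121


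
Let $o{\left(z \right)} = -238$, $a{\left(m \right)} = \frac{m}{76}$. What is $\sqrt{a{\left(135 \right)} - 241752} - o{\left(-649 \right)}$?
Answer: $238 + \frac{i \sqrt{349087323}}{38} \approx 238.0 + 491.68 i$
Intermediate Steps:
$a{\left(m \right)} = \frac{m}{76}$ ($a{\left(m \right)} = m \frac{1}{76} = \frac{m}{76}$)
$\sqrt{a{\left(135 \right)} - 241752} - o{\left(-649 \right)} = \sqrt{\frac{1}{76} \cdot 135 - 241752} - -238 = \sqrt{\frac{135}{76} - 241752} + 238 = \sqrt{- \frac{18373017}{76}} + 238 = \frac{i \sqrt{349087323}}{38} + 238 = 238 + \frac{i \sqrt{349087323}}{38}$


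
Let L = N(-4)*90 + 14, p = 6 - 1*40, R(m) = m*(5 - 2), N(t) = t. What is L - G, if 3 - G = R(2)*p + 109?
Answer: -444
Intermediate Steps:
R(m) = 3*m (R(m) = m*3 = 3*m)
p = -34 (p = 6 - 40 = -34)
L = -346 (L = -4*90 + 14 = -360 + 14 = -346)
G = 98 (G = 3 - ((3*2)*(-34) + 109) = 3 - (6*(-34) + 109) = 3 - (-204 + 109) = 3 - 1*(-95) = 3 + 95 = 98)
L - G = -346 - 1*98 = -346 - 98 = -444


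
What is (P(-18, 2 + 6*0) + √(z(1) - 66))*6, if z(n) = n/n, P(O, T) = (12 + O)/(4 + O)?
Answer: 18/7 + 6*I*√65 ≈ 2.5714 + 48.374*I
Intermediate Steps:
P(O, T) = (12 + O)/(4 + O)
z(n) = 1
(P(-18, 2 + 6*0) + √(z(1) - 66))*6 = ((12 - 18)/(4 - 18) + √(1 - 66))*6 = (-6/(-14) + √(-65))*6 = (-1/14*(-6) + I*√65)*6 = (3/7 + I*√65)*6 = 18/7 + 6*I*√65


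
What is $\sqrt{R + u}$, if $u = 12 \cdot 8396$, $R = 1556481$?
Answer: $3 \sqrt{184137} \approx 1287.3$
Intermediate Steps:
$u = 100752$
$\sqrt{R + u} = \sqrt{1556481 + 100752} = \sqrt{1657233} = 3 \sqrt{184137}$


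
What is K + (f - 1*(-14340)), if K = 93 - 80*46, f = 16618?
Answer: 27371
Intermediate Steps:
K = -3587 (K = 93 - 3680 = -3587)
K + (f - 1*(-14340)) = -3587 + (16618 - 1*(-14340)) = -3587 + (16618 + 14340) = -3587 + 30958 = 27371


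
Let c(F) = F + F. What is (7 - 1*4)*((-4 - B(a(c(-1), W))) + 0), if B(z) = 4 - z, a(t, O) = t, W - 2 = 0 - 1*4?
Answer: -30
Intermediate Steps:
c(F) = 2*F
W = -2 (W = 2 + (0 - 1*4) = 2 + (0 - 4) = 2 - 4 = -2)
(7 - 1*4)*((-4 - B(a(c(-1), W))) + 0) = (7 - 1*4)*((-4 - (4 - 2*(-1))) + 0) = (7 - 4)*((-4 - (4 - 1*(-2))) + 0) = 3*((-4 - (4 + 2)) + 0) = 3*((-4 - 1*6) + 0) = 3*((-4 - 6) + 0) = 3*(-10 + 0) = 3*(-10) = -30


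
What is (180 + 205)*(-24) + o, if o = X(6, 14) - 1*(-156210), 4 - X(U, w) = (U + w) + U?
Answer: 146948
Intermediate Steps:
X(U, w) = 4 - w - 2*U (X(U, w) = 4 - ((U + w) + U) = 4 - (w + 2*U) = 4 + (-w - 2*U) = 4 - w - 2*U)
o = 156188 (o = (4 - 1*14 - 2*6) - 1*(-156210) = (4 - 14 - 12) + 156210 = -22 + 156210 = 156188)
(180 + 205)*(-24) + o = (180 + 205)*(-24) + 156188 = 385*(-24) + 156188 = -9240 + 156188 = 146948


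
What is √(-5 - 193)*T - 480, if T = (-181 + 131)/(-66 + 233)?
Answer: -480 - 150*I*√22/167 ≈ -480.0 - 4.213*I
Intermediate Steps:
T = -50/167 ≈ -0.29940
√(-5 - 193)*T - 480 = √(-5 - 193)*(-50/167) - 480 = √(-198)*(-50/167) - 480 = (3*I*√22)*(-50/167) - 480 = -150*I*√22/167 - 480 = -480 - 150*I*√22/167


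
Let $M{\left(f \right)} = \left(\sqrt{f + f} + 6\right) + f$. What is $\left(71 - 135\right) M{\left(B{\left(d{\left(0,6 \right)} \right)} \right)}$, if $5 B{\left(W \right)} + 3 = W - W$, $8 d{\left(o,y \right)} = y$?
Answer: $- \frac{1728}{5} - \frac{64 i \sqrt{30}}{5} \approx -345.6 - 70.109 i$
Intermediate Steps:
$d{\left(o,y \right)} = \frac{y}{8}$
$B{\left(W \right)} = - \frac{3}{5}$ ($B{\left(W \right)} = - \frac{3}{5} + \frac{W - W}{5} = - \frac{3}{5} + \frac{1}{5} \cdot 0 = - \frac{3}{5} + 0 = - \frac{3}{5}$)
$M{\left(f \right)} = 6 + f + \sqrt{2} \sqrt{f}$ ($M{\left(f \right)} = \left(\sqrt{2 f} + 6\right) + f = \left(\sqrt{2} \sqrt{f} + 6\right) + f = \left(6 + \sqrt{2} \sqrt{f}\right) + f = 6 + f + \sqrt{2} \sqrt{f}$)
$\left(71 - 135\right) M{\left(B{\left(d{\left(0,6 \right)} \right)} \right)} = \left(71 - 135\right) \left(6 - \frac{3}{5} + \sqrt{2} \sqrt{- \frac{3}{5}}\right) = - 64 \left(6 - \frac{3}{5} + \sqrt{2} \frac{i \sqrt{15}}{5}\right) = - 64 \left(6 - \frac{3}{5} + \frac{i \sqrt{30}}{5}\right) = - 64 \left(\frac{27}{5} + \frac{i \sqrt{30}}{5}\right) = - \frac{1728}{5} - \frac{64 i \sqrt{30}}{5}$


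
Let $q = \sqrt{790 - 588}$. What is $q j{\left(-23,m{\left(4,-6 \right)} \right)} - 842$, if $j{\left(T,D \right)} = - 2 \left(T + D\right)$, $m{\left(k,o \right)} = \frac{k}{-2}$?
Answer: $-842 + 50 \sqrt{202} \approx -131.37$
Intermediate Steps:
$m{\left(k,o \right)} = - \frac{k}{2}$ ($m{\left(k,o \right)} = k \left(- \frac{1}{2}\right) = - \frac{k}{2}$)
$j{\left(T,D \right)} = - 2 D - 2 T$ ($j{\left(T,D \right)} = - 2 \left(D + T\right) = - 2 D - 2 T$)
$q = \sqrt{202} \approx 14.213$
$q j{\left(-23,m{\left(4,-6 \right)} \right)} - 842 = \sqrt{202} \left(- 2 \left(\left(- \frac{1}{2}\right) 4\right) - -46\right) - 842 = \sqrt{202} \left(\left(-2\right) \left(-2\right) + 46\right) - 842 = \sqrt{202} \left(4 + 46\right) - 842 = \sqrt{202} \cdot 50 - 842 = 50 \sqrt{202} - 842 = -842 + 50 \sqrt{202}$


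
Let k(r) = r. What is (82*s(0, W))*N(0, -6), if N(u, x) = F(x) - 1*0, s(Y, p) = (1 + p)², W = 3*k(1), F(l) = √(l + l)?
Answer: 2624*I*√3 ≈ 4544.9*I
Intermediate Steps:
F(l) = √2*√l (F(l) = √(2*l) = √2*√l)
W = 3 (W = 3*1 = 3)
N(u, x) = √2*√x (N(u, x) = √2*√x - 1*0 = √2*√x + 0 = √2*√x)
(82*s(0, W))*N(0, -6) = (82*(1 + 3)²)*(√2*√(-6)) = (82*4²)*(√2*(I*√6)) = (82*16)*(2*I*√3) = 1312*(2*I*√3) = 2624*I*√3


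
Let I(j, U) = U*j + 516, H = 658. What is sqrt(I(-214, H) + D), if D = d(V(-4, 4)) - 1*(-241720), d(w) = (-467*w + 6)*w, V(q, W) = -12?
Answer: 14*sqrt(174) ≈ 184.67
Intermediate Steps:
d(w) = w*(6 - 467*w) (d(w) = (6 - 467*w)*w = w*(6 - 467*w))
I(j, U) = 516 + U*j
D = 174400 (D = -12*(6 - 467*(-12)) - 1*(-241720) = -12*(6 + 5604) + 241720 = -12*5610 + 241720 = -67320 + 241720 = 174400)
sqrt(I(-214, H) + D) = sqrt((516 + 658*(-214)) + 174400) = sqrt((516 - 140812) + 174400) = sqrt(-140296 + 174400) = sqrt(34104) = 14*sqrt(174)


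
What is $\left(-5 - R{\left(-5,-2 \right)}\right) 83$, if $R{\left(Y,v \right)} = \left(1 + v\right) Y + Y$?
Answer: $-415$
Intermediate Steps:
$R{\left(Y,v \right)} = Y + Y \left(1 + v\right)$ ($R{\left(Y,v \right)} = Y \left(1 + v\right) + Y = Y + Y \left(1 + v\right)$)
$\left(-5 - R{\left(-5,-2 \right)}\right) 83 = \left(-5 - - 5 \left(2 - 2\right)\right) 83 = \left(-5 - \left(-5\right) 0\right) 83 = \left(-5 - 0\right) 83 = \left(-5 + 0\right) 83 = \left(-5\right) 83 = -415$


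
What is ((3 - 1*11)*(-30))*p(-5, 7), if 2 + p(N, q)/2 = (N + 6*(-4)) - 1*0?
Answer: -14880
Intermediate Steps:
p(N, q) = -52 + 2*N (p(N, q) = -4 + 2*((N + 6*(-4)) - 1*0) = -4 + 2*((N - 24) + 0) = -4 + 2*((-24 + N) + 0) = -4 + 2*(-24 + N) = -4 + (-48 + 2*N) = -52 + 2*N)
((3 - 1*11)*(-30))*p(-5, 7) = ((3 - 1*11)*(-30))*(-52 + 2*(-5)) = ((3 - 11)*(-30))*(-52 - 10) = -8*(-30)*(-62) = 240*(-62) = -14880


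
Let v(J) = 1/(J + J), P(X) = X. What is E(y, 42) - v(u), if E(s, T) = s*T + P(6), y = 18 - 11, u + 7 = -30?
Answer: 22201/74 ≈ 300.01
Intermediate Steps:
u = -37 (u = -7 - 30 = -37)
v(J) = 1/(2*J)
y = 7
E(s, T) = 6 + T*s (E(s, T) = s*T + 6 = T*s + 6 = 6 + T*s)
E(y, 42) - v(u) = (6 + 42*7) - 1/(2*(-37)) = (6 + 294) - (-1)/(2*37) = 300 - 1*(-1/74) = 300 + 1/74 = 22201/74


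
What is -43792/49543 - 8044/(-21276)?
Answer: -133298675/263519217 ≈ -0.50584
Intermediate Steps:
-43792/49543 - 8044/(-21276) = -43792*1/49543 - 8044*(-1/21276) = -43792/49543 + 2011/5319 = -133298675/263519217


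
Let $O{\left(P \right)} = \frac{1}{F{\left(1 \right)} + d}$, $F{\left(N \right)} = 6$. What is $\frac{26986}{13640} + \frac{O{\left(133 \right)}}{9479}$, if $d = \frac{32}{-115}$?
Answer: $\frac{42079540513}{21268790620} \approx 1.9785$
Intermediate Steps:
$d = - \frac{32}{115}$ ($d = 32 \left(- \frac{1}{115}\right) = - \frac{32}{115} \approx -0.27826$)
$O{\left(P \right)} = \frac{115}{658}$ ($O{\left(P \right)} = \frac{1}{6 - \frac{32}{115}} = \frac{1}{\frac{658}{115}} = \frac{115}{658}$)
$\frac{26986}{13640} + \frac{O{\left(133 \right)}}{9479} = \frac{26986}{13640} + \frac{115}{658 \cdot 9479} = 26986 \cdot \frac{1}{13640} + \frac{115}{658} \cdot \frac{1}{9479} = \frac{13493}{6820} + \frac{115}{6237182} = \frac{42079540513}{21268790620}$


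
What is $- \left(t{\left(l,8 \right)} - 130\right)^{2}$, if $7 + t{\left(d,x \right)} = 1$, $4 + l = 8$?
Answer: $-18496$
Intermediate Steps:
$l = 4$ ($l = -4 + 8 = 4$)
$t{\left(d,x \right)} = -6$ ($t{\left(d,x \right)} = -7 + 1 = -6$)
$- \left(t{\left(l,8 \right)} - 130\right)^{2} = - \left(-6 - 130\right)^{2} = - \left(-136\right)^{2} = \left(-1\right) 18496 = -18496$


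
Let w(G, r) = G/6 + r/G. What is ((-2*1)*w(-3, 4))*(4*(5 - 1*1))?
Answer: 176/3 ≈ 58.667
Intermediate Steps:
w(G, r) = G/6 + r/G (w(G, r) = G*(1/6) + r/G = G/6 + r/G)
((-2*1)*w(-3, 4))*(4*(5 - 1*1)) = ((-2*1)*((1/6)*(-3) + 4/(-3)))*(4*(5 - 1*1)) = (-2*(-1/2 + 4*(-1/3)))*(4*(5 - 1)) = (-2*(-1/2 - 4/3))*(4*4) = -2*(-11/6)*16 = (11/3)*16 = 176/3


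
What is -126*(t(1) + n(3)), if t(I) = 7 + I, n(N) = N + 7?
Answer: -2268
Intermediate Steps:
n(N) = 7 + N
-126*(t(1) + n(3)) = -126*((7 + 1) + (7 + 3)) = -126*(8 + 10) = -126*18 = -2268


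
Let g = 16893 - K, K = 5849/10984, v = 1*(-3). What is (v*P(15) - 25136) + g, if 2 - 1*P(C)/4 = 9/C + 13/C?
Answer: -453086293/54920 ≈ -8249.9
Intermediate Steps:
v = -3
K = 5849/10984 (K = 5849*(1/10984) = 5849/10984 ≈ 0.53250)
P(C) = 8 - 88/C (P(C) = 8 - 4*(9/C + 13/C) = 8 - 88/C)
g = 185546863/10984 (g = 16893 - 1*5849/10984 = 16893 - 5849/10984 = 185546863/10984 ≈ 16892.)
(v*P(15) - 25136) + g = (-3*(8 - 88/15) - 25136) + 185546863/10984 = (-3*32/15 - 25136) + 185546863/10984 = (-32/5 - 25136) + 185546863/10984 = -125712/5 + 185546863/10984 = -453086293/54920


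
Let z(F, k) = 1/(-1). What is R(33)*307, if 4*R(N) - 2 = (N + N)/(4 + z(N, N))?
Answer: 1842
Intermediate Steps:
z(F, k) = -1
R(N) = ½ + N/6 (R(N) = ½ + ((N + N)/(4 - 1))/4 = ½ + ((2*N)/3)/4 = ½ + ((2*N)*(⅓))/4 = ½ + (2*N/3)/4 = ½ + N/6)
R(33)*307 = (½ + (⅙)*33)*307 = (½ + 11/2)*307 = 6*307 = 1842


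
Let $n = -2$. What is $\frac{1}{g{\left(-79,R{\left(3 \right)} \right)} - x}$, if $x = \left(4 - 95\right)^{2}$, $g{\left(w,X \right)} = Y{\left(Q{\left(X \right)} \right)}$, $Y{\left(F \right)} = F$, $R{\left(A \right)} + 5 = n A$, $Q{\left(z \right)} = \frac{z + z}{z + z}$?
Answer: $- \frac{1}{8280} \approx -0.00012077$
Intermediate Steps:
$Q{\left(z \right)} = 1$ ($Q{\left(z \right)} = \frac{2 z}{2 z} = 2 z \frac{1}{2 z} = 1$)
$R{\left(A \right)} = -5 - 2 A$
$g{\left(w,X \right)} = 1$
$x = 8281$ ($x = \left(-91\right)^{2} = 8281$)
$\frac{1}{g{\left(-79,R{\left(3 \right)} \right)} - x} = \frac{1}{1 - 8281} = \frac{1}{-8280} = - \frac{1}{8280}$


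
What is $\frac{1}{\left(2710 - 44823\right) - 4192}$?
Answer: $- \frac{1}{46305} \approx -2.1596 \cdot 10^{-5}$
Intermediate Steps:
$\frac{1}{\left(2710 - 44823\right) - 4192} = \frac{1}{-42113 - 4192} = \frac{1}{-46305} = - \frac{1}{46305}$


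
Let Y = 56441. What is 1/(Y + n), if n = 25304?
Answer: 1/81745 ≈ 1.2233e-5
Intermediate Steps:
1/(Y + n) = 1/(56441 + 25304) = 1/81745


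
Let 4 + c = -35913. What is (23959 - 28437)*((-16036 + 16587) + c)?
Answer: 158368948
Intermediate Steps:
c = -35917 (c = -4 - 35913 = -35917)
(23959 - 28437)*((-16036 + 16587) + c) = (23959 - 28437)*((-16036 + 16587) - 35917) = -4478*(551 - 35917) = -4478*(-35366) = 158368948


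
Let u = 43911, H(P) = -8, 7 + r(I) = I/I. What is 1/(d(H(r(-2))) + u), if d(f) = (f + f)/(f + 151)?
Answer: 143/6279257 ≈ 2.2773e-5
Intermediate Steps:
r(I) = -6 (r(I) = -7 + I/I = -7 + 1 = -6)
d(f) = 2*f/(151 + f) (d(f) = (2*f)/(151 + f) = 2*f/(151 + f))
1/(d(H(r(-2))) + u) = 1/(2*(-8)/(151 - 8) + 43911) = 1/(2*(-8)/143 + 43911) = 1/(2*(-8)*(1/143) + 43911) = 1/(-16/143 + 43911) = 1/(6279257/143) = 143/6279257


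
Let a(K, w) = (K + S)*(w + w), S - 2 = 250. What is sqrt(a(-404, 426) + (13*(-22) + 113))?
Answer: I*sqrt(129677) ≈ 360.11*I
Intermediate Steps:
S = 252 (S = 2 + 250 = 252)
a(K, w) = 2*w*(252 + K) (a(K, w) = (K + 252)*(w + w) = (252 + K)*(2*w) = 2*w*(252 + K))
sqrt(a(-404, 426) + (13*(-22) + 113)) = sqrt(2*426*(252 - 404) + (13*(-22) + 113)) = sqrt(2*426*(-152) + (-286 + 113)) = sqrt(-129504 - 173) = sqrt(-129677) = I*sqrt(129677)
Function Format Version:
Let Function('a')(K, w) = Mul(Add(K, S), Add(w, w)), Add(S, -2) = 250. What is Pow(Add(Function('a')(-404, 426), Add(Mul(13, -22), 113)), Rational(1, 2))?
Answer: Mul(I, Pow(129677, Rational(1, 2))) ≈ Mul(360.11, I)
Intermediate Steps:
S = 252 (S = Add(2, 250) = 252)
Function('a')(K, w) = Mul(2, w, Add(252, K)) (Function('a')(K, w) = Mul(Add(K, 252), Add(w, w)) = Mul(Add(252, K), Mul(2, w)) = Mul(2, w, Add(252, K)))
Pow(Add(Function('a')(-404, 426), Add(Mul(13, -22), 113)), Rational(1, 2)) = Pow(Add(Mul(2, 426, Add(252, -404)), Add(Mul(13, -22), 113)), Rational(1, 2)) = Pow(Add(Mul(2, 426, -152), Add(-286, 113)), Rational(1, 2)) = Pow(Add(-129504, -173), Rational(1, 2)) = Pow(-129677, Rational(1, 2)) = Mul(I, Pow(129677, Rational(1, 2)))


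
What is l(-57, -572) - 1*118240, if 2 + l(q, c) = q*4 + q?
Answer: -118527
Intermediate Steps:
l(q, c) = -2 + 5*q (l(q, c) = -2 + (q*4 + q) = -2 + (4*q + q) = -2 + 5*q)
l(-57, -572) - 1*118240 = (-2 + 5*(-57)) - 1*118240 = (-2 - 285) - 118240 = -287 - 118240 = -118527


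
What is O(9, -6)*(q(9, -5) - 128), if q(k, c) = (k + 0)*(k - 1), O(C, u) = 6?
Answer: -336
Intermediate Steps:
q(k, c) = k*(-1 + k)
O(9, -6)*(q(9, -5) - 128) = 6*(9*(-1 + 9) - 128) = 6*(9*8 - 128) = 6*(72 - 128) = 6*(-56) = -336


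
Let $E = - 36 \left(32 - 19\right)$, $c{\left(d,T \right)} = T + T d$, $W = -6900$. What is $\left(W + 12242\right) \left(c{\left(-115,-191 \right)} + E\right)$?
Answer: $113816652$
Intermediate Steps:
$E = -468$ ($E = \left(-36\right) 13 = -468$)
$\left(W + 12242\right) \left(c{\left(-115,-191 \right)} + E\right) = \left(-6900 + 12242\right) \left(- 191 \left(1 - 115\right) - 468\right) = 5342 \left(\left(-191\right) \left(-114\right) - 468\right) = 5342 \left(21774 - 468\right) = 5342 \cdot 21306 = 113816652$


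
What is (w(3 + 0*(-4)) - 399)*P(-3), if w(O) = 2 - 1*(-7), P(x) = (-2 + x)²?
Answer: -9750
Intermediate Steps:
w(O) = 9 (w(O) = 2 + 7 = 9)
(w(3 + 0*(-4)) - 399)*P(-3) = (9 - 399)*(-2 - 3)² = -390*(-5)² = -390*25 = -9750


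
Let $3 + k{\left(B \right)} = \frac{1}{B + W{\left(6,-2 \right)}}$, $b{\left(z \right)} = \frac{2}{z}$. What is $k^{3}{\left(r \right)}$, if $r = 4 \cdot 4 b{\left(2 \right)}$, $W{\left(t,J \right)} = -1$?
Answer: $- \frac{85184}{3375} \approx -25.24$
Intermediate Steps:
$r = 16$ ($r = 4 \cdot 4 \cdot \frac{2}{2} = 16 \cdot 2 \cdot \frac{1}{2} = 16 \cdot 1 = 16$)
$k{\left(B \right)} = -3 + \frac{1}{-1 + B}$ ($k{\left(B \right)} = -3 + \frac{1}{B - 1} = -3 + \frac{1}{-1 + B}$)
$k^{3}{\left(r \right)} = \left(\frac{4 - 48}{-1 + 16}\right)^{3} = \left(\frac{4 - 48}{15}\right)^{3} = \left(\frac{1}{15} \left(-44\right)\right)^{3} = \left(- \frac{44}{15}\right)^{3} = - \frac{85184}{3375}$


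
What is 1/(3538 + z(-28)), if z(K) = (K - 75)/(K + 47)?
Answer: 19/67119 ≈ 0.00028308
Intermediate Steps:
z(K) = (-75 + K)/(47 + K)
1/(3538 + z(-28)) = 1/(3538 + (-75 - 28)/(47 - 28)) = 1/(3538 - 103/19) = 1/(67119/19) = 19/67119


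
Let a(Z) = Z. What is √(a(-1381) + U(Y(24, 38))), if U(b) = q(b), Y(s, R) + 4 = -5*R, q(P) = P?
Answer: 15*I*√7 ≈ 39.686*I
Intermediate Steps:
Y(s, R) = -4 - 5*R
U(b) = b
√(a(-1381) + U(Y(24, 38))) = √(-1381 + (-4 - 5*38)) = √(-1381 + (-4 - 190)) = √(-1381 - 194) = √(-1575) = 15*I*√7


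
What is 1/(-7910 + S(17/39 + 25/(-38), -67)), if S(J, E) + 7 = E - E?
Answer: -1/7917 ≈ -0.00012631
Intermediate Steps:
S(J, E) = -7 (S(J, E) = -7 + (E - E) = -7 + 0 = -7)
1/(-7910 + S(17/39 + 25/(-38), -67)) = 1/(-7910 - 7) = 1/(-7917) = -1/7917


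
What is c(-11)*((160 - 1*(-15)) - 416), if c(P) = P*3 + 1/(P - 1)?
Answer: 95677/12 ≈ 7973.1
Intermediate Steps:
c(P) = 1/(-1 + P) + 3*P (c(P) = 3*P + 1/(-1 + P) = 1/(-1 + P) + 3*P)
c(-11)*((160 - 1*(-15)) - 416) = ((1 - 3*(-11) + 3*(-11)²)/(-1 - 11))*((160 - 1*(-15)) - 416) = ((1 + 33 + 3*121)/(-12))*((160 + 15) - 416) = (-(1 + 33 + 363)/12)*(175 - 416) = -1/12*397*(-241) = -397/12*(-241) = 95677/12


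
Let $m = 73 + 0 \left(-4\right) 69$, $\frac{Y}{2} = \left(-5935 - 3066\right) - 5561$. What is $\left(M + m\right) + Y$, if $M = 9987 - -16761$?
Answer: $-2303$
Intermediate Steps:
$Y = -29124$ ($Y = 2 \left(\left(-5935 - 3066\right) - 5561\right) = 2 \left(-9001 - 5561\right) = 2 \left(-14562\right) = -29124$)
$M = 26748$ ($M = 9987 + 16761 = 26748$)
$m = 73$ ($m = 73 + 0 \cdot 69 = 73 + 0 = 73$)
$\left(M + m\right) + Y = \left(26748 + 73\right) - 29124 = 26821 - 29124 = -2303$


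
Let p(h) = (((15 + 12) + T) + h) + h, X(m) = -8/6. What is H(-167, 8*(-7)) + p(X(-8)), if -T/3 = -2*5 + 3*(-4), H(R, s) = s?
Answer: 103/3 ≈ 34.333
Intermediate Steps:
X(m) = -4/3 (X(m) = -8*⅙ = -4/3)
T = 66 (T = -3*(-2*5 + 3*(-4)) = -3*(-10 - 12) = -3*(-22) = 66)
p(h) = 93 + 2*h (p(h) = (((15 + 12) + 66) + h) + h = ((27 + 66) + h) + h = (93 + h) + h = 93 + 2*h)
H(-167, 8*(-7)) + p(X(-8)) = 8*(-7) + (93 + 2*(-4/3)) = -56 + (93 - 8/3) = -56 + 271/3 = 103/3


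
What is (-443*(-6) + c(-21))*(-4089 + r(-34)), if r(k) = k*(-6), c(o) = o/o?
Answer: -10330215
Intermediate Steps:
c(o) = 1
r(k) = -6*k
(-443*(-6) + c(-21))*(-4089 + r(-34)) = (-443*(-6) + 1)*(-4089 - 6*(-34)) = (2658 + 1)*(-4089 + 204) = 2659*(-3885) = -10330215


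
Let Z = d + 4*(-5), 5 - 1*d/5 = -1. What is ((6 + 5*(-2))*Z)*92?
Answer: -3680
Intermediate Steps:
d = 30 (d = 25 - 5*(-1) = 25 + 5 = 30)
Z = 10 (Z = 30 + 4*(-5) = 30 - 20 = 10)
((6 + 5*(-2))*Z)*92 = ((6 + 5*(-2))*10)*92 = ((6 - 10)*10)*92 = -4*10*92 = -40*92 = -3680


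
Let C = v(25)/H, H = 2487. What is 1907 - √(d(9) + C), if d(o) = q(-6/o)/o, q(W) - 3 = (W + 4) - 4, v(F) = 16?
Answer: 1907 - √14790189/7461 ≈ 1906.5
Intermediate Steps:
q(W) = 3 + W (q(W) = 3 + ((W + 4) - 4) = 3 + ((4 + W) - 4) = 3 + W)
d(o) = (3 - 6/o)/o
C = 16/2487 ≈ 0.0064335
1907 - √(d(9) + C) = 1907 - √(3*(-2 + 9)/9² + 16/2487) = 1907 - √(3*(1/81)*7 + 16/2487) = 1907 - √(7/27 + 16/2487) = 1907 - √(5947/22383) = 1907 - √14790189/7461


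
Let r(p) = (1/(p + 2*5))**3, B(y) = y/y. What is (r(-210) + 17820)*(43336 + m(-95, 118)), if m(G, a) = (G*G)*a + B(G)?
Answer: 157997394718891713/8000000 ≈ 1.9750e+10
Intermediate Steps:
B(y) = 1
m(G, a) = 1 + a*G**2 (m(G, a) = (G*G)*a + 1 = G**2*a + 1 = a*G**2 + 1 = 1 + a*G**2)
r(p) = (10 + p)**(-3) (r(p) = (1/(p + 10))**3 = (1/(10 + p))**3 = (10 + p)**(-3))
(r(-210) + 17820)*(43336 + m(-95, 118)) = ((10 - 210)**(-3) + 17820)*(43336 + (1 + 118*(-95)**2)) = ((-200)**(-3) + 17820)*(43336 + (1 + 118*9025)) = (-1/8000000 + 17820)*(43336 + (1 + 1064950)) = 142559999999*(43336 + 1064951)/8000000 = (142559999999/8000000)*1108287 = 157997394718891713/8000000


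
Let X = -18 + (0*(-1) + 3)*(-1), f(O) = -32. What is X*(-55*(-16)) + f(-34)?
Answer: -18512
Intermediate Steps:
X = -21 (X = -18 + (0 + 3)*(-1) = -18 + 3*(-1) = -18 - 3 = -21)
X*(-55*(-16)) + f(-34) = -(-1155)*(-16) - 32 = -21*880 - 32 = -18480 - 32 = -18512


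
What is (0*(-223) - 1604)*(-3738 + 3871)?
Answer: -213332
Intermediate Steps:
(0*(-223) - 1604)*(-3738 + 3871) = (0 - 1604)*133 = -1604*133 = -213332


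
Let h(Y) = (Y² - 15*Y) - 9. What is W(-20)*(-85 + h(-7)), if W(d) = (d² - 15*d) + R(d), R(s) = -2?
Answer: 41880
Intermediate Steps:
h(Y) = -9 + Y² - 15*Y
W(d) = -2 + d² - 15*d (W(d) = (d² - 15*d) - 2 = -2 + d² - 15*d)
W(-20)*(-85 + h(-7)) = (-2 + (-20)² - 15*(-20))*(-85 + (-9 + (-7)² - 15*(-7))) = (-2 + 400 + 300)*(-85 + (-9 + 49 + 105)) = 698*(-85 + 145) = 698*60 = 41880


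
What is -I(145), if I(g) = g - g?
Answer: 0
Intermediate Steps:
I(g) = 0
-I(145) = -1*0 = 0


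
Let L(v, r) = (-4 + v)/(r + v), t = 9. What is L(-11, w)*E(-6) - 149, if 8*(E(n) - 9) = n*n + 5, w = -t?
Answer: -4429/32 ≈ -138.41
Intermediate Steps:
w = -9 (w = -1*9 = -9)
L(v, r) = (-4 + v)/(r + v)
E(n) = 77/8 + n**2/8 (E(n) = 9 + (n*n + 5)/8 = 9 + (n**2 + 5)/8 = 9 + (5 + n**2)/8 = 9 + (5/8 + n**2/8) = 77/8 + n**2/8)
L(-11, w)*E(-6) - 149 = ((-4 - 11)/(-9 - 11))*(77/8 + (1/8)*(-6)**2) - 149 = (-15/(-20))*(77/8 + (1/8)*36) - 149 = (-1/20*(-15))*(77/8 + 9/2) - 149 = (3/4)*(113/8) - 149 = 339/32 - 149 = -4429/32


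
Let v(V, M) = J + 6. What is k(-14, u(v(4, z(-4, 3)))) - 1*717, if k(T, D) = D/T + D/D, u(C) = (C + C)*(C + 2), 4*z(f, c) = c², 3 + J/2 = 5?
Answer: -5132/7 ≈ -733.14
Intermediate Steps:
J = 4 (J = -6 + 2*5 = -6 + 10 = 4)
z(f, c) = c²/4
v(V, M) = 10 (v(V, M) = 4 + 6 = 10)
u(C) = 2*C*(2 + C) (u(C) = (2*C)*(2 + C) = 2*C*(2 + C))
k(T, D) = 1 + D/T (k(T, D) = D/T + 1 = 1 + D/T)
k(-14, u(v(4, z(-4, 3)))) - 1*717 = (2*10*(2 + 10) - 14)/(-14) - 1*717 = -(2*10*12 - 14)/14 - 717 = -(240 - 14)/14 - 717 = -1/14*226 - 717 = -113/7 - 717 = -5132/7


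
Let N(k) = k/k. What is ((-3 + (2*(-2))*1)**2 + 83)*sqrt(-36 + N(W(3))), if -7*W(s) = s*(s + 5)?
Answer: 132*I*sqrt(35) ≈ 780.92*I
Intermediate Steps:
W(s) = -s*(5 + s)/7 (W(s) = -s*(s + 5)/7 = -s*(5 + s)/7)
N(k) = 1
((-3 + (2*(-2))*1)**2 + 83)*sqrt(-36 + N(W(3))) = ((-3 + (2*(-2))*1)**2 + 83)*sqrt(-36 + 1) = ((-3 - 4*1)**2 + 83)*sqrt(-35) = ((-3 - 4)**2 + 83)*(I*sqrt(35)) = ((-7)**2 + 83)*(I*sqrt(35)) = (49 + 83)*(I*sqrt(35)) = 132*(I*sqrt(35)) = 132*I*sqrt(35)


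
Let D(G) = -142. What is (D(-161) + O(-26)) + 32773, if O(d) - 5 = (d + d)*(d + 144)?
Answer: 26500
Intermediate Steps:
O(d) = 5 + 2*d*(144 + d) (O(d) = 5 + (d + d)*(d + 144) = 5 + (2*d)*(144 + d) = 5 + 2*d*(144 + d))
(D(-161) + O(-26)) + 32773 = (-142 + (5 + 2*(-26)**2 + 288*(-26))) + 32773 = (-142 + (5 + 2*676 - 7488)) + 32773 = (-142 + (5 + 1352 - 7488)) + 32773 = (-142 - 6131) + 32773 = -6273 + 32773 = 26500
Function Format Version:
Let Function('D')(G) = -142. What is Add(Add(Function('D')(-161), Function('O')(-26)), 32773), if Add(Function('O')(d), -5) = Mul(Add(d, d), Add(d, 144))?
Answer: 26500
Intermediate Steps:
Function('O')(d) = Add(5, Mul(2, d, Add(144, d))) (Function('O')(d) = Add(5, Mul(Add(d, d), Add(d, 144))) = Add(5, Mul(Mul(2, d), Add(144, d))) = Add(5, Mul(2, d, Add(144, d))))
Add(Add(Function('D')(-161), Function('O')(-26)), 32773) = Add(Add(-142, Add(5, Mul(2, Pow(-26, 2)), Mul(288, -26))), 32773) = Add(Add(-142, Add(5, Mul(2, 676), -7488)), 32773) = Add(Add(-142, Add(5, 1352, -7488)), 32773) = Add(Add(-142, -6131), 32773) = Add(-6273, 32773) = 26500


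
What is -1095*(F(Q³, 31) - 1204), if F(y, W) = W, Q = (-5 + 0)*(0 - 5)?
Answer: 1284435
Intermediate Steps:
Q = 25 (Q = -5*(-5) = 25)
-1095*(F(Q³, 31) - 1204) = -1095*(31 - 1204) = -1095*(-1173) = 1284435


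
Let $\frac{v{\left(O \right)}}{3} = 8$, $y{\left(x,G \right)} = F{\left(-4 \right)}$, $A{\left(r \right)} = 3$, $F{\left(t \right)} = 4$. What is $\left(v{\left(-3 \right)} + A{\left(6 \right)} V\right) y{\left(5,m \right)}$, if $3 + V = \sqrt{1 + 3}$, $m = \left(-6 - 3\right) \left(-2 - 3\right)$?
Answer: $84$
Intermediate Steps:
$m = 45$ ($m = \left(-9\right) \left(-5\right) = 45$)
$y{\left(x,G \right)} = 4$
$V = -1$ ($V = -3 + \sqrt{1 + 3} = -3 + \sqrt{4} = -3 + 2 = -1$)
$v{\left(O \right)} = 24$ ($v{\left(O \right)} = 3 \cdot 8 = 24$)
$\left(v{\left(-3 \right)} + A{\left(6 \right)} V\right) y{\left(5,m \right)} = \left(24 + 3 \left(-1\right)\right) 4 = \left(24 - 3\right) 4 = 21 \cdot 4 = 84$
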